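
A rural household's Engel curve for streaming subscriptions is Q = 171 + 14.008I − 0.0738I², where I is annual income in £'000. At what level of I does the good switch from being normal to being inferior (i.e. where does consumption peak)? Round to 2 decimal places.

94.91

dQ/dI = 14.008 − 0.1476I.
The good is inferior where dQ/dI < 0. Setting dQ/dI = 0 gives I = 14.008 / 0.1476 = 94.91.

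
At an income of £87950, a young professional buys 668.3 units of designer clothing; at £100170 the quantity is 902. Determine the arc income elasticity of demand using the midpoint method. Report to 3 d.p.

2.291

ΔQ = 902 − 668.3 = 233.7; midpoint Q̄ = (668.3 + 902)/2 = 785.15.
ΔI = 100170 − 87950 = 12220; midpoint Ī = (87950 + 100170)/2 = 94060.
η = (ΔQ/Q̄) ÷ (ΔI/Ī) = (233.7/785.15) ÷ (12220/94060) = 2.291.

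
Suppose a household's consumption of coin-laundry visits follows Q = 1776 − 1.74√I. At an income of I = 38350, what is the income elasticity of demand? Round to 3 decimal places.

At I = 38350: Q = 1435.253.
dQ/dI = -1.74/(2√I) = -0.00444259 at this income.
η = (dQ/dI)·(I/Q) = -0.00444259 × (38350/1435.253) = -0.119.

-0.119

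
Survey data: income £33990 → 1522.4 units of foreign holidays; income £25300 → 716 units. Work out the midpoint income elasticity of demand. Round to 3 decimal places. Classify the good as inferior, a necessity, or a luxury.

ΔQ = 716 − 1522.4 = -806.4; midpoint Q̄ = (1522.4 + 716)/2 = 1119.2.
ΔI = 25300 − 33990 = -8690; midpoint Ī = (33990 + 25300)/2 = 29645.
η = (ΔQ/Q̄) ÷ (ΔI/Ī) = (-806.4/1119.2) ÷ (-8690/29645) = 2.458.
η > 1 ⇒ luxury.

2.458 (luxury)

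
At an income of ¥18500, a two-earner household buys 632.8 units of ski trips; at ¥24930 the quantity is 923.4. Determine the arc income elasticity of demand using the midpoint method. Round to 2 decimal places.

1.26

ΔQ = 923.4 − 632.8 = 290.6; midpoint Q̄ = (632.8 + 923.4)/2 = 778.1.
ΔI = 24930 − 18500 = 6430; midpoint Ī = (18500 + 24930)/2 = 21715.
η = (ΔQ/Q̄) ÷ (ΔI/Ī) = (290.6/778.1) ÷ (6430/21715) = 1.26.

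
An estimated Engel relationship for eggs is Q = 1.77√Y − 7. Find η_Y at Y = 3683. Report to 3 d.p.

At Y = 3683: Q = 100.417.
dQ/dY = 1.77/(2√Y) = 0.0145829 at this income.
η = (dQ/dY)·(Y/Q) = 0.0145829 × (3683/100.417) = 0.535.

0.535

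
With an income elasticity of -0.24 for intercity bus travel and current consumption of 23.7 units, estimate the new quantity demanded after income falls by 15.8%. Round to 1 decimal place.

%ΔQ ≈ η × %ΔI = -0.24 × (-15.8%) = 3.792%.
New Q ≈ 23.7 × (1 + 0.03792) = 24.6.

24.6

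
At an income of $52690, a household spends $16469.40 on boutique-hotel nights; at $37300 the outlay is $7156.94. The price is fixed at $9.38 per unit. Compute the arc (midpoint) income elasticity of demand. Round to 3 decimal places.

With a constant price, Q₁ = 16469.40/9.38 = 1755.800 and Q₂ = 7156.94/9.38 = 763.000 (equivalently, work directly with expenditure since P cancels).
Midpoint %ΔQ = (7156.94 − 16469.40)/11813.17 = -0.78831; midpoint %ΔI = (37300 − 52690)/44995 = -0.34204.
η = -0.78831 / -0.34204 = 2.305.

2.305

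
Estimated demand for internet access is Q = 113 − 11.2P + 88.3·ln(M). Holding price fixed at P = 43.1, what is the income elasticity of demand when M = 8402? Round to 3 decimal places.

0.206

At P = 43.1, M = 8402: Q = 428.179.
Holding P constant, ∂Q/∂M = 88.3/M = 0.0105094.
η_M = (∂Q/∂M)·(M/Q) = 0.0105094 × (8402/428.179) = 0.206.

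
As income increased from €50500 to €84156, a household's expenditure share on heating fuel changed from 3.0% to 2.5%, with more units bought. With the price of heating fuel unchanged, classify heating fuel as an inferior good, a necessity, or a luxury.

Quantity rises but the budget share falls as income rises, so 0 < η < 1.

necessity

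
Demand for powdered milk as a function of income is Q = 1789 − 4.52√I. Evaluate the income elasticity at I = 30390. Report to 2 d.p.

At I = 30390: Q = 1001.041.
dQ/dI = -4.52/(2√I) = -0.0129641 at this income.
η = (dQ/dI)·(I/Q) = -0.0129641 × (30390/1001.041) = -0.39.

-0.39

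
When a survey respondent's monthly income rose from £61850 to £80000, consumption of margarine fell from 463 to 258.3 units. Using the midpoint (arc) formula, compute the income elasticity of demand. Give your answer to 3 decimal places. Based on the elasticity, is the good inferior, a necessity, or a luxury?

ΔQ = 258.3 − 463 = -204.7; midpoint Q̄ = (463 + 258.3)/2 = 360.65.
ΔI = 80000 − 61850 = 18150; midpoint Ī = (61850 + 80000)/2 = 70925.
η = (ΔQ/Q̄) ÷ (ΔI/Ī) = (-204.7/360.65) ÷ (18150/70925) = -2.218.
η < 0 ⇒ inferior good.

-2.218 (inferior good)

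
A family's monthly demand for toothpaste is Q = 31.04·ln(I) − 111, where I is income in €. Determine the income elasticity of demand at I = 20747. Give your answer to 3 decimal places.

0.157

At I = 20747: Q = 197.542.
dQ/dI = 31.04/I = 0.00149612 at this income.
η = (dQ/dI)·(I/Q) = 0.00149612 × (20747/197.542) = 0.157.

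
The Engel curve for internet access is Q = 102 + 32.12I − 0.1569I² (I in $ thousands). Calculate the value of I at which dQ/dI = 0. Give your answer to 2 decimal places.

102.36

dQ/dI = 32.12 − 0.3138I.
The good is inferior where dQ/dI < 0. Setting dQ/dI = 0 gives I = 32.12 / 0.3138 = 102.36.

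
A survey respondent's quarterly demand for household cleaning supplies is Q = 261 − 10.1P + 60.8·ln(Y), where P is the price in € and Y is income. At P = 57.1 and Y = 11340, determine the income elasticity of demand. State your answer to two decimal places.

0.24

At P = 57.1, Y = 11340: Q = 251.924.
Holding P constant, ∂Q/∂Y = 60.8/Y = 0.00536155.
η_Y = (∂Q/∂Y)·(Y/Q) = 0.00536155 × (11340/251.924) = 0.24.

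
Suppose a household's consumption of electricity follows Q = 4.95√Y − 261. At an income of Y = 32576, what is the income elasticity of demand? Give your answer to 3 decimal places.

0.706

At Y = 32576: Q = 632.417.
dQ/dY = 4.95/(2√Y) = 0.0137128 at this income.
η = (dQ/dY)·(Y/Q) = 0.0137128 × (32576/632.417) = 0.706.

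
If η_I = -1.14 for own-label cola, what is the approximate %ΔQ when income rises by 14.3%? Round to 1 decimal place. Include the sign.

-16.3%

%ΔQ ≈ η × %ΔI = -1.14 × 14.3% = -16.3%.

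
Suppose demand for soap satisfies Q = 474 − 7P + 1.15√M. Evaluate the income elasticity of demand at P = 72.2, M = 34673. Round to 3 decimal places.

0.586

At P = 72.2, M = 34673: Q = 182.738.
Holding P constant, ∂Q/∂M = 1.15/(2√M) = 0.00308796.
η_M = (∂Q/∂M)·(M/Q) = 0.00308796 × (34673/182.738) = 0.586.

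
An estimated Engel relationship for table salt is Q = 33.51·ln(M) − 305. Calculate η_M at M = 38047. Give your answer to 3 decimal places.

0.692

At M = 38047: Q = 48.416.
dQ/dM = 33.51/M = 0.000880753 at this income.
η = (dQ/dM)·(M/Q) = 0.000880753 × (38047/48.416) = 0.692.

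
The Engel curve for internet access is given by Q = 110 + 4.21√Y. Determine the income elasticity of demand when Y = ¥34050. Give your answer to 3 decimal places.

At Y = 34050: Q = 886.856.
dQ/dY = 4.21/(2√Y) = 0.0114076 at this income.
η = (dQ/dY)·(Y/Q) = 0.0114076 × (34050/886.856) = 0.438.

0.438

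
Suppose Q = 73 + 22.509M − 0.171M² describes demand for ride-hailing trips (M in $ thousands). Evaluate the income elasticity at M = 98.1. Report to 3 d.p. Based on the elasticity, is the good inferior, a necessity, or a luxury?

-1.704 (inferior good)

At M = 98.1: Q = 635.4956.
dQ/dM = 22.509 − 0.342M = -11.04120.
η = (dQ/dM)·(M/Q) = -11.04120 × (98.1/635.4956) = -1.704.
η < 0 ⇒ inferior good.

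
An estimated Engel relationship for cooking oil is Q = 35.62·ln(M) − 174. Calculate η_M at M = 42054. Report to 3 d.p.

At M = 42054: Q = 205.236.
dQ/dM = 35.62/M = 0.000847006 at this income.
η = (dQ/dM)·(M/Q) = 0.000847006 × (42054/205.236) = 0.174.

0.174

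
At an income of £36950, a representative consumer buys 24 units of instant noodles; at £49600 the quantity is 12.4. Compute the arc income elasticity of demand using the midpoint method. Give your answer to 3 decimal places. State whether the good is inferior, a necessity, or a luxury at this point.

-2.180 (inferior good)

ΔQ = 12.4 − 24 = -11.6; midpoint Q̄ = (24 + 12.4)/2 = 18.2.
ΔI = 49600 − 36950 = 12650; midpoint Ī = (36950 + 49600)/2 = 43275.
η = (ΔQ/Q̄) ÷ (ΔI/Ī) = (-11.6/18.2) ÷ (12650/43275) = -2.180.
η < 0 ⇒ inferior good.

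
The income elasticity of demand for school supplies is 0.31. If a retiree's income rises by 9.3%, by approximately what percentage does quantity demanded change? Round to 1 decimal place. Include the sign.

2.9%

%ΔQ ≈ η × %ΔI = 0.31 × 9.3% = 2.9%.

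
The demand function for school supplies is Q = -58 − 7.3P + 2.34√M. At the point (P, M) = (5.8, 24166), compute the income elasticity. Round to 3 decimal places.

At P = 5.8, M = 24166: Q = 263.423.
Holding P constant, ∂Q/∂M = 2.34/(2√M) = 0.00752633.
η_M = (∂Q/∂M)·(M/Q) = 0.00752633 × (24166/263.423) = 0.690.

0.690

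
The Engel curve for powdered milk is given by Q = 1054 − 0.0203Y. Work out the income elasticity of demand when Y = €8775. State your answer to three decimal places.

-0.203

At Y = 8775: Q = 875.868.
dQ/dY = −0.0203.
η = (dQ/dY)·(Y/Q) = -0.0203 × (8775/875.868) = -0.203.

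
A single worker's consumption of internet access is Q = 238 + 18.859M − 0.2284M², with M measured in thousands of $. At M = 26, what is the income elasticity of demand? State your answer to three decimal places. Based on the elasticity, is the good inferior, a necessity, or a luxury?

At M = 26: Q = 573.9356.
dQ/dM = 18.859 − 0.4568M = 6.98220.
η = (dQ/dM)·(M/Q) = 6.98220 × (26/573.9356) = 0.316.
0 < η < 1 ⇒ necessity.

0.316 (necessity)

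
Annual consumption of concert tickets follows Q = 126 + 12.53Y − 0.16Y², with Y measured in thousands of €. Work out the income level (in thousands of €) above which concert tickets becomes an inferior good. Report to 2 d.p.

39.16

dQ/dY = 12.53 − 0.32Y.
The good is inferior where dQ/dY < 0. Setting dQ/dY = 0 gives Y = 12.53 / 0.32 = 39.16.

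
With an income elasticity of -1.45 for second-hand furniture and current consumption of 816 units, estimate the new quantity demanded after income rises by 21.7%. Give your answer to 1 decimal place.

559.2

%ΔQ ≈ η × %ΔI = -1.45 × 21.7% = -31.465%.
New Q ≈ 816 × (1 − 0.31465) = 559.2.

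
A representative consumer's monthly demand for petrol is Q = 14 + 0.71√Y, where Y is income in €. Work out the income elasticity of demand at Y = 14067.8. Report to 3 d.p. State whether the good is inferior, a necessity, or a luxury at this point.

At Y = 14067.8: Q = 98.212.
dQ/dY = 0.71/(2√Y) = 0.00299306 at this income.
η = (dQ/dY)·(Y/Q) = 0.00299306 × (14067.8/98.212) = 0.429.
Since 0 < η < 1, the good is a necessity.

0.429 (necessity)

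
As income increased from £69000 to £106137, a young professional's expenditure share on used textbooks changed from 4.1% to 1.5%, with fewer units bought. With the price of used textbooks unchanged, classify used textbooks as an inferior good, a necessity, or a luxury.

inferior good

Quantity demanded falls as income rises, so η < 0.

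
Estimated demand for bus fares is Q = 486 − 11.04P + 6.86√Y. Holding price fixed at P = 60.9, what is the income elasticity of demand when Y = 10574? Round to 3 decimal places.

0.679

At P = 60.9, Y = 10574: Q = 519.078.
Holding P constant, ∂Q/∂Y = 6.86/(2√Y) = 0.033356.
η_Y = (∂Q/∂Y)·(Y/Q) = 0.033356 × (10574/519.078) = 0.679.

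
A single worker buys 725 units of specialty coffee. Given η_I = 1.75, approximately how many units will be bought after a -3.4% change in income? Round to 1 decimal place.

681.9

%ΔQ ≈ η × %ΔI = 1.75 × (-3.4%) = -5.95%.
New Q ≈ 725 × (1 − 0.0595) = 681.9.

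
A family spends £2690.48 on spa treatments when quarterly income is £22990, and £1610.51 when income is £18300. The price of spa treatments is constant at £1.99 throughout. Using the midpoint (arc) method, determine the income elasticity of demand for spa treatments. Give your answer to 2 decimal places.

2.21

With a constant price, Q₁ = 2690.48/1.99 = 1352.000 and Q₂ = 1610.51/1.99 = 809.302 (equivalently, work directly with expenditure since P cancels).
Midpoint %ΔQ = (1610.51 − 2690.48)/2150.50 = -0.50220; midpoint %ΔI = (18300 − 22990)/20645 = -0.22717.
η = -0.50220 / -0.22717 = 2.21.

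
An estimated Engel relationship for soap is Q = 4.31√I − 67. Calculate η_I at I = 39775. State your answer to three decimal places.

At I = 39775: Q = 792.572.
dQ/dI = 4.31/(2√I) = 0.0108054 at this income.
η = (dQ/dI)·(I/Q) = 0.0108054 × (39775/792.572) = 0.542.

0.542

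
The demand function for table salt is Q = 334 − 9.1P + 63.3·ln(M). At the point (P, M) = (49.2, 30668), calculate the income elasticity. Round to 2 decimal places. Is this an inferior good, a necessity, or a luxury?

At P = 49.2, M = 30668: Q = 540.231.
Holding P constant, ∂Q/∂M = 63.3/M = 0.00206404.
η_M = (∂Q/∂M)·(M/Q) = 0.00206404 × (30668/540.231) = 0.12.
Since 0 < η < 1, this is a necessity.

0.12 (necessity)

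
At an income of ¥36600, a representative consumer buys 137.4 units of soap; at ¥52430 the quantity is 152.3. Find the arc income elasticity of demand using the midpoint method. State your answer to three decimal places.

ΔQ = 152.3 − 137.4 = 14.9; midpoint Q̄ = (137.4 + 152.3)/2 = 144.85.
ΔI = 52430 − 36600 = 15830; midpoint Ī = (36600 + 52430)/2 = 44515.
η = (ΔQ/Q̄) ÷ (ΔI/Ī) = (14.9/144.85) ÷ (15830/44515) = 0.289.

0.289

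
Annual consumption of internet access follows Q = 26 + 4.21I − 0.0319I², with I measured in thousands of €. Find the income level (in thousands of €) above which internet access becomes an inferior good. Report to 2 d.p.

65.99

dQ/dI = 4.21 − 0.0638I.
The good is inferior where dQ/dI < 0. Setting dQ/dI = 0 gives I = 4.21 / 0.0638 = 65.99.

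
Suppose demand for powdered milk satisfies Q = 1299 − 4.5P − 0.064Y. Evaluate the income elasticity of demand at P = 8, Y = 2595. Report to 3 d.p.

At P = 8, Y = 2595: Q = 1096.920.
Holding P constant, ∂Q/∂Y = −0.064.
η_Y = (∂Q/∂Y)·(Y/Q) = -0.064 × (2595/1096.920) = -0.151.

-0.151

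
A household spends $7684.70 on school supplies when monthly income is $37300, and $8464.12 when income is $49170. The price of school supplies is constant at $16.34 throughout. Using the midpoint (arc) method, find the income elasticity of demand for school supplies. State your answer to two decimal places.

0.35

With a constant price, Q₁ = 7684.70/16.34 = 470.300 and Q₂ = 8464.12/16.34 = 518.000 (equivalently, work directly with expenditure since P cancels).
Midpoint %ΔQ = (8464.12 − 7684.70)/8074.41 = 0.09653; midpoint %ΔI = (49170 − 37300)/43235 = 0.27455.
η = 0.09653 / 0.27455 = 0.35.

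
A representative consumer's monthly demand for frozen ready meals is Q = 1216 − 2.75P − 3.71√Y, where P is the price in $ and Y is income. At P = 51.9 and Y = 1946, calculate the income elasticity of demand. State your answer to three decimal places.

At P = 51.9, Y = 1946: Q = 909.614.
Holding P constant, ∂Q/∂Y = -3.71/(2√Y) = -0.0420506.
η_Y = (∂Q/∂Y)·(Y/Q) = -0.0420506 × (1946/909.614) = -0.090.

-0.090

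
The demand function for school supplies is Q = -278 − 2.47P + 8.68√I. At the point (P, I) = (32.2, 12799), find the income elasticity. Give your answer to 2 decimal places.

At P = 32.2, I = 12799: Q = 624.458.
Holding P constant, ∂Q/∂I = 8.68/(2√I) = 0.038362.
η_I = (∂Q/∂I)·(I/Q) = 0.038362 × (12799/624.458) = 0.79.

0.79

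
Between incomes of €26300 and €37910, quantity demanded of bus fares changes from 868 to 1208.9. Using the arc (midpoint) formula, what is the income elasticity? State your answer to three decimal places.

ΔQ = 1208.9 − 868 = 340.9; midpoint Q̄ = (868 + 1208.9)/2 = 1038.45.
ΔI = 37910 − 26300 = 11610; midpoint Ī = (26300 + 37910)/2 = 32105.
η = (ΔQ/Q̄) ÷ (ΔI/Ī) = (340.9/1038.45) ÷ (11610/32105) = 0.908.

0.908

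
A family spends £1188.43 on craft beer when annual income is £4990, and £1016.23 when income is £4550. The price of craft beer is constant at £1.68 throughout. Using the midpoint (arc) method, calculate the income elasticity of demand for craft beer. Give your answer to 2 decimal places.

1.69

With a constant price, Q₁ = 1188.43/1.68 = 707.399 and Q₂ = 1016.23/1.68 = 604.899 (equivalently, work directly with expenditure since P cancels).
Midpoint %ΔQ = (1016.23 − 1188.43)/1102.33 = -0.15621; midpoint %ΔI = (4550 − 4990)/4770 = -0.09224.
η = -0.15621 / -0.09224 = 1.69.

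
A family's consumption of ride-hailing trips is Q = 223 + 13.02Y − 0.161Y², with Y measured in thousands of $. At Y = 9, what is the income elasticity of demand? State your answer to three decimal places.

0.278

At Y = 9: Q = 327.1390.
dQ/dY = 13.02 − 0.322Y = 10.12200.
η = (dQ/dY)·(Y/Q) = 10.12200 × (9/327.1390) = 0.278.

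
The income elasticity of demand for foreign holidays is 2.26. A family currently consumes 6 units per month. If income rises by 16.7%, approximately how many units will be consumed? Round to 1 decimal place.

8.3

%ΔQ ≈ η × %ΔI = 2.26 × 16.7% = 37.742%.
New Q ≈ 6 × (1 + 0.37742) = 8.3.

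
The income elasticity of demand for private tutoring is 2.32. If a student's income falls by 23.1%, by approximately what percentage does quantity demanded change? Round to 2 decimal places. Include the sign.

%ΔQ ≈ η × %ΔI = 2.32 × (-23.1%) = -53.59%.

-53.59%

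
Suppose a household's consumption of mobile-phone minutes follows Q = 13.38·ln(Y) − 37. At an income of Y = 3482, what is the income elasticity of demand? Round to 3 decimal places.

0.186

At Y = 3482: Q = 72.119.
dQ/dY = 13.38/Y = 0.00384262 at this income.
η = (dQ/dY)·(Y/Q) = 0.00384262 × (3482/72.119) = 0.186.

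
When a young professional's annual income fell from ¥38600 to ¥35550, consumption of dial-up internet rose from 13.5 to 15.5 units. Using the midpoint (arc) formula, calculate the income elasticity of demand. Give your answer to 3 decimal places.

-1.677

ΔQ = 15.5 − 13.5 = 2; midpoint Q̄ = (13.5 + 15.5)/2 = 14.5.
ΔI = 35550 − 38600 = -3050; midpoint Ī = (38600 + 35550)/2 = 37075.
η = (ΔQ/Q̄) ÷ (ΔI/Ī) = (2/14.5) ÷ (-3050/37075) = -1.677.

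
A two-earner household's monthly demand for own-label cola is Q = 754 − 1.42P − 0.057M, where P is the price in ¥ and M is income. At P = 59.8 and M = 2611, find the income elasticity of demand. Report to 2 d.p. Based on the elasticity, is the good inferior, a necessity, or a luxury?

-0.29 (inferior good)

At P = 59.8, M = 2611: Q = 520.257.
Holding P constant, ∂Q/∂M = −0.057.
η_M = (∂Q/∂M)·(M/Q) = -0.057 × (2611/520.257) = -0.29.
Since η < 0, this is an inferior good.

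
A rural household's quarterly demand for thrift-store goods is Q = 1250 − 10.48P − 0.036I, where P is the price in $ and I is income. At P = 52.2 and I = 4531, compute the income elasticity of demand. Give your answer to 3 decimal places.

At P = 52.2, I = 4531: Q = 539.828.
Holding P constant, ∂Q/∂I = −0.036.
η_I = (∂Q/∂I)·(I/Q) = -0.036 × (4531/539.828) = -0.302.

-0.302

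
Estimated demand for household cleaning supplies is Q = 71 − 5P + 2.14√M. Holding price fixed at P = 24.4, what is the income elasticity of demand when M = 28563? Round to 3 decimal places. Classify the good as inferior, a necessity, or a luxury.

At P = 24.4, M = 28563: Q = 310.673.
Holding P constant, ∂Q/∂M = 2.14/(2√M) = 0.00633114.
η_M = (∂Q/∂M)·(M/Q) = 0.00633114 × (28563/310.673) = 0.582.
Since 0 < η < 1, this is a necessity.

0.582 (necessity)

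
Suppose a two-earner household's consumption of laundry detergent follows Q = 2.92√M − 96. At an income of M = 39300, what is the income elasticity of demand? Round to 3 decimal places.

At M = 39300: Q = 482.867.
dQ/dM = 2.92/(2√M) = 0.00736473 at this income.
η = (dQ/dM)·(M/Q) = 0.00736473 × (39300/482.867) = 0.599.

0.599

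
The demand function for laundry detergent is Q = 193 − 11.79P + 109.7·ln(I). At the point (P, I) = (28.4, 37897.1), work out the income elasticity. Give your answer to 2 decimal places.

At P = 28.4, I = 37897.1: Q = 1014.690.
Holding P constant, ∂Q/∂I = 109.7/I = 0.00289468.
η_I = (∂Q/∂I)·(I/Q) = 0.00289468 × (37897.1/1014.690) = 0.11.

0.11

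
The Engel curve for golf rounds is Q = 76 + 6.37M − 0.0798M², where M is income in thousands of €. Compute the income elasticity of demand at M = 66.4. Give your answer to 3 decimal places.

At M = 66.4: Q = 147.1330.
dQ/dM = 6.37 − 0.1596M = -4.22744.
η = (dQ/dM)·(M/Q) = -4.22744 × (66.4/147.1330) = -1.908.

-1.908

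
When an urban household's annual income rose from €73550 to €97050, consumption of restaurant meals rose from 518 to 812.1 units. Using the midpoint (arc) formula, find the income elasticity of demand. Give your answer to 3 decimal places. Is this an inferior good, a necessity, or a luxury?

1.605 (luxury)

ΔQ = 812.1 − 518 = 294.1; midpoint Q̄ = (518 + 812.1)/2 = 665.05.
ΔI = 97050 − 73550 = 23500; midpoint Ī = (73550 + 97050)/2 = 85300.
η = (ΔQ/Q̄) ÷ (ΔI/Ī) = (294.1/665.05) ÷ (23500/85300) = 1.605.
η > 1 ⇒ luxury.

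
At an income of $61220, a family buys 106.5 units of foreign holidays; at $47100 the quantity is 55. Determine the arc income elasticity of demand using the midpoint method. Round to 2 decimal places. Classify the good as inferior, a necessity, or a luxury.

2.45 (luxury)

ΔQ = 55 − 106.5 = -51.5; midpoint Q̄ = (106.5 + 55)/2 = 80.75.
ΔI = 47100 − 61220 = -14120; midpoint Ī = (61220 + 47100)/2 = 54160.
η = (ΔQ/Q̄) ÷ (ΔI/Ī) = (-51.5/80.75) ÷ (-14120/54160) = 2.45.
η > 1 ⇒ luxury.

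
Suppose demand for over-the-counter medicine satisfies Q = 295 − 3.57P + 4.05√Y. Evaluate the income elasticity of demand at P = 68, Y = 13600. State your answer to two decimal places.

At P = 68, Y = 13600: Q = 524.547.
Holding P constant, ∂Q/∂Y = 4.05/(2√Y) = 0.0173642.
η_Y = (∂Q/∂Y)·(Y/Q) = 0.0173642 × (13600/524.547) = 0.45.

0.45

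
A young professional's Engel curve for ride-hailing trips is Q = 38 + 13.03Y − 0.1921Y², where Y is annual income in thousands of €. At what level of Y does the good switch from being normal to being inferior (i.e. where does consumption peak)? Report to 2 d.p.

dQ/dY = 13.03 − 0.3842Y.
The good is inferior where dQ/dY < 0. Setting dQ/dY = 0 gives Y = 13.03 / 0.3842 = 33.91.

33.91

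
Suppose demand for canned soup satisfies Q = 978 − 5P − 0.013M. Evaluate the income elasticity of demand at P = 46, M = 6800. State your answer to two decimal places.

At P = 46, M = 6800: Q = 659.600.
Holding P constant, ∂Q/∂M = −0.013.
η_M = (∂Q/∂M)·(M/Q) = -0.013 × (6800/659.600) = -0.13.

-0.13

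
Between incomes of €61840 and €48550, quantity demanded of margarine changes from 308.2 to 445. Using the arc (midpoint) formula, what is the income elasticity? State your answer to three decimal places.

ΔQ = 445 − 308.2 = 136.8; midpoint Q̄ = (308.2 + 445)/2 = 376.6.
ΔI = 48550 − 61840 = -13290; midpoint Ī = (61840 + 48550)/2 = 55195.
η = (ΔQ/Q̄) ÷ (ΔI/Ī) = (136.8/376.6) ÷ (-13290/55195) = -1.509.

-1.509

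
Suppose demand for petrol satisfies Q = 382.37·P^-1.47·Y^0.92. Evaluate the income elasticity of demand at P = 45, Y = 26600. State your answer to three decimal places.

For a multiplicative demand Q = A·P^α·Y^β, the income elasticity is β everywhere.
Here β = 0.92, so η = 0.920.

0.920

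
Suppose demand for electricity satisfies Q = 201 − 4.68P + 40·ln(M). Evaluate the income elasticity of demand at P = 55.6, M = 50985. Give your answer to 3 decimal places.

0.107

At P = 55.6, M = 50985: Q = 374.363.
Holding P constant, ∂Q/∂M = 40/M = 0.000784544.
η_M = (∂Q/∂M)·(M/Q) = 0.000784544 × (50985/374.363) = 0.107.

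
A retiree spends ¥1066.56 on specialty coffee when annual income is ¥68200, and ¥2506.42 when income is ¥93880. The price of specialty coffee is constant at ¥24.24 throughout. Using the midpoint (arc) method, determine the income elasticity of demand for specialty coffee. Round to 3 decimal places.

2.543

With a constant price, Q₁ = 1066.56/24.24 = 44.000 and Q₂ = 2506.42/24.24 = 103.400 (equivalently, work directly with expenditure since P cancels).
Midpoint %ΔQ = (2506.42 − 1066.56)/1786.49 = 0.80597; midpoint %ΔI = (93880 − 68200)/81040 = 0.31688.
η = 0.80597 / 0.31688 = 2.543.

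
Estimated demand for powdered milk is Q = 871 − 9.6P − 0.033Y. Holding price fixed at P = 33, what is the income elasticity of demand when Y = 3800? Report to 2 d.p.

-0.29

At P = 33, Y = 3800: Q = 428.800.
Holding P constant, ∂Q/∂Y = −0.033.
η_Y = (∂Q/∂Y)·(Y/Q) = -0.033 × (3800/428.800) = -0.29.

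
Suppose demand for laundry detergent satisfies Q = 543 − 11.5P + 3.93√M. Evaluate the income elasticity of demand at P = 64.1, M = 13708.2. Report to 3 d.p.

0.865

At P = 64.1, M = 13708.2: Q = 265.982.
Holding P constant, ∂Q/∂M = 3.93/(2√M) = 0.0167831.
η_M = (∂Q/∂M)·(M/Q) = 0.0167831 × (13708.2/265.982) = 0.865.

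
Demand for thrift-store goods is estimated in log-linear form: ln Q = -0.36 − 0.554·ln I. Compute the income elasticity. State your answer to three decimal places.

-0.554

In a log-linear demand, the coefficient on ln I is the income elasticity.
So η = -0.554.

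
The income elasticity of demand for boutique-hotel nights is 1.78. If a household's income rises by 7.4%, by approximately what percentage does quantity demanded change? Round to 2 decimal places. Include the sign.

%ΔQ ≈ η × %ΔI = 1.78 × 7.4% = 13.17%.

13.17%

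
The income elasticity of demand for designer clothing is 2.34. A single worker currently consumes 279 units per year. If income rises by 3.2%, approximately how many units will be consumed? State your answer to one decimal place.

%ΔQ ≈ η × %ΔI = 2.34 × 3.2% = 7.488%.
New Q ≈ 279 × (1 + 0.07488) = 299.9.

299.9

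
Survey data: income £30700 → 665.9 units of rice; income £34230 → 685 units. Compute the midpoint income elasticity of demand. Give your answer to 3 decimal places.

0.260

ΔQ = 685 − 665.9 = 19.1; midpoint Q̄ = (665.9 + 685)/2 = 675.45.
ΔI = 34230 − 30700 = 3530; midpoint Ī = (30700 + 34230)/2 = 32465.
η = (ΔQ/Q̄) ÷ (ΔI/Ī) = (19.1/675.45) ÷ (3530/32465) = 0.260.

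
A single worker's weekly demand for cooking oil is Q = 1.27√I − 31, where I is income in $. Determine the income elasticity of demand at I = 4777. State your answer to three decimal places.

0.773

At I = 4777: Q = 56.777.
dQ/dI = 1.27/(2√I) = 0.00918747 at this income.
η = (dQ/dI)·(I/Q) = 0.00918747 × (4777/56.777) = 0.773.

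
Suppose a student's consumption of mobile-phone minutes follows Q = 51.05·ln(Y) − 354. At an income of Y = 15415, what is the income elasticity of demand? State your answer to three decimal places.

At Y = 15415: Q = 138.280.
dQ/dY = 51.05/Y = 0.00331171 at this income.
η = (dQ/dY)·(Y/Q) = 0.00331171 × (15415/138.280) = 0.369.

0.369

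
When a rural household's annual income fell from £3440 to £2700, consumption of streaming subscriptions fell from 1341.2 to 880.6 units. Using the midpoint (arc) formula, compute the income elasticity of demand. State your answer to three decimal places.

ΔQ = 880.6 − 1341.2 = -460.6; midpoint Q̄ = (1341.2 + 880.6)/2 = 1110.9.
ΔI = 2700 − 3440 = -740; midpoint Ī = (3440 + 2700)/2 = 3070.
η = (ΔQ/Q̄) ÷ (ΔI/Ī) = (-460.6/1110.9) ÷ (-740/3070) = 1.720.

1.720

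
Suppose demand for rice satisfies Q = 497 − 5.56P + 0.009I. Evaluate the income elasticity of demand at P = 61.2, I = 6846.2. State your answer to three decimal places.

0.282

At P = 61.2, I = 6846.2: Q = 218.344.
Holding P constant, ∂Q/∂I = 0.009.
η_I = (∂Q/∂I)·(I/Q) = 0.009 × (6846.2/218.344) = 0.282.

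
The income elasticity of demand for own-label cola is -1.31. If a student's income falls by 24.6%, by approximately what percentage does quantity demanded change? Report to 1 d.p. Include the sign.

32.2%

%ΔQ ≈ η × %ΔI = -1.31 × (-24.6%) = 32.2%.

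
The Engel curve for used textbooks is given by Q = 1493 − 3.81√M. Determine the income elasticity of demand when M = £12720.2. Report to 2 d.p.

At M = 12720.2: Q = 1063.293.
dQ/dM = -3.81/(2√M) = -0.0168907 at this income.
η = (dQ/dM)·(M/Q) = -0.0168907 × (12720.2/1063.293) = -0.20.

-0.20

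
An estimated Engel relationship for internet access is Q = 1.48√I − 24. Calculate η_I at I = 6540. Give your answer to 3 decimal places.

0.625

At I = 6540: Q = 95.688.
dQ/dI = 1.48/(2√I) = 0.00915046 at this income.
η = (dQ/dI)·(I/Q) = 0.00915046 × (6540/95.688) = 0.625.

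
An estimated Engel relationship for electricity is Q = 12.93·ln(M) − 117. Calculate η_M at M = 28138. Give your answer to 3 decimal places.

0.836

At M = 28138: Q = 15.466.
dQ/dM = 12.93/M = 0.000459521 at this income.
η = (dQ/dM)·(M/Q) = 0.000459521 × (28138/15.466) = 0.836.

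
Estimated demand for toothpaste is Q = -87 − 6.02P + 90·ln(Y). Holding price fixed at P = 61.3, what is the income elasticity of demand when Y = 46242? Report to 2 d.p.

0.18

At P = 61.3, Y = 46242: Q = 510.722.
Holding P constant, ∂Q/∂Y = 90/Y = 0.00194628.
η_Y = (∂Q/∂Y)·(Y/Q) = 0.00194628 × (46242/510.722) = 0.18.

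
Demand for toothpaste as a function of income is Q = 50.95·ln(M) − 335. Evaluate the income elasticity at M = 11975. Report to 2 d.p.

0.36

At M = 11975: Q = 143.450.
dQ/dM = 50.95/M = 0.0042547 at this income.
η = (dQ/dM)·(M/Q) = 0.0042547 × (11975/143.450) = 0.36.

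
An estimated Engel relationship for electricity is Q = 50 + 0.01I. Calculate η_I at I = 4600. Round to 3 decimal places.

0.479

At I = 4600: Q = 96.000.
dQ/dI = 0.01.
η = (dQ/dI)·(I/Q) = 0.01 × (4600/96.000) = 0.479.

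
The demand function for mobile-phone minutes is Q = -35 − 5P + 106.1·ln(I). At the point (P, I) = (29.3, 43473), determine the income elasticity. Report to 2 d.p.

0.11

At P = 29.3, I = 43473: Q = 951.637.
Holding P constant, ∂Q/∂I = 106.1/I = 0.0024406.
η_I = (∂Q/∂I)·(I/Q) = 0.0024406 × (43473/951.637) = 0.11.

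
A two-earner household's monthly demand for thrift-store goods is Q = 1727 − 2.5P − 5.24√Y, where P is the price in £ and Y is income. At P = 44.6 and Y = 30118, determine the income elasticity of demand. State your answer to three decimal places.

-0.644

At P = 44.6, Y = 30118: Q = 706.122.
Holding P constant, ∂Q/∂Y = -5.24/(2√Y) = -0.0150969.
η_Y = (∂Q/∂Y)·(Y/Q) = -0.0150969 × (30118/706.122) = -0.644.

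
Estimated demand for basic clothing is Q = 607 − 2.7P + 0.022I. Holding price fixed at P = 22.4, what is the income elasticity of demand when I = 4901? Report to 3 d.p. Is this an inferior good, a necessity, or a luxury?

At P = 22.4, I = 4901: Q = 654.342.
Holding P constant, ∂Q/∂I = 0.022.
η_I = (∂Q/∂I)·(I/Q) = 0.022 × (4901/654.342) = 0.165.
Since 0 < η < 1, this is a necessity.

0.165 (necessity)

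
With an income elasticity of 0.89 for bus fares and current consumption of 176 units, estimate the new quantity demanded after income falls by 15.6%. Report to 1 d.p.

%ΔQ ≈ η × %ΔI = 0.89 × (-15.6%) = -13.884%.
New Q ≈ 176 × (1 − 0.13884) = 151.6.

151.6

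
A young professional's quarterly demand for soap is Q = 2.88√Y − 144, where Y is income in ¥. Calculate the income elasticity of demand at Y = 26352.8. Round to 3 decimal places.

At Y = 26352.8: Q = 323.526.
dQ/dY = 2.88/(2√Y) = 0.00887052 at this income.
η = (dQ/dY)·(Y/Q) = 0.00887052 × (26352.8/323.526) = 0.723.

0.723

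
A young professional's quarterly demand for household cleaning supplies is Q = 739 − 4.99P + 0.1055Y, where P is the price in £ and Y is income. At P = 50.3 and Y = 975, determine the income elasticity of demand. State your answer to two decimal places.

0.17

At P = 50.3, Y = 975: Q = 590.866.
Holding P constant, ∂Q/∂Y = 0.1055.
η_Y = (∂Q/∂Y)·(Y/Q) = 0.1055 × (975/590.866) = 0.17.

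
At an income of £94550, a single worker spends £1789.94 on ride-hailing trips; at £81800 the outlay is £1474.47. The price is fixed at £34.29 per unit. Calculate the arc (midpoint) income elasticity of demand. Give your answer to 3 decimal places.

With a constant price, Q₁ = 1789.94/34.29 = 52.200 and Q₂ = 1474.47/34.29 = 43.000 (equivalently, work directly with expenditure since P cancels).
Midpoint %ΔQ = (1474.47 − 1789.94)/1632.21 = -0.19328; midpoint %ΔI = (81800 − 94550)/88175 = -0.14460.
η = -0.19328 / -0.14460 = 1.337.

1.337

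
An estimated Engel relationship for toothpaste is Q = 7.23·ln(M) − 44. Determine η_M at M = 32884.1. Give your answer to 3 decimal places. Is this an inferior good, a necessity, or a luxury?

At M = 32884.1: Q = 31.197.
dQ/dM = 7.23/M = 0.000219863 at this income.
η = (dQ/dM)·(M/Q) = 0.000219863 × (32884.1/31.197) = 0.232.
Since 0 < η < 1, the good is a necessity.

0.232 (necessity)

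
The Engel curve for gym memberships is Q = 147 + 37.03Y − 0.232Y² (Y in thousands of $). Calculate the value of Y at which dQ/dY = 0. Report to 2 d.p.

79.81

dQ/dY = 37.03 − 0.464Y.
The good is inferior where dQ/dY < 0. Setting dQ/dY = 0 gives Y = 37.03 / 0.464 = 79.81.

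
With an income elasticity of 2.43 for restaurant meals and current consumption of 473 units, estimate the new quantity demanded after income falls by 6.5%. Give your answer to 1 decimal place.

398.3

%ΔQ ≈ η × %ΔI = 2.43 × (-6.5%) = -15.795%.
New Q ≈ 473 × (1 − 0.15795) = 398.3.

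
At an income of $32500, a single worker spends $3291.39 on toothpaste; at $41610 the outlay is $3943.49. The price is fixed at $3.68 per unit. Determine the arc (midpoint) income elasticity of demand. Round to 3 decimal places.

With a constant price, Q₁ = 3291.39/3.68 = 894.399 and Q₂ = 3943.49/3.68 = 1071.601 (equivalently, work directly with expenditure since P cancels).
Midpoint %ΔQ = (3943.49 − 3291.39)/3617.44 = 0.18027; midpoint %ΔI = (41610 − 32500)/37055 = 0.24585.
η = 0.18027 / 0.24585 = 0.733.

0.733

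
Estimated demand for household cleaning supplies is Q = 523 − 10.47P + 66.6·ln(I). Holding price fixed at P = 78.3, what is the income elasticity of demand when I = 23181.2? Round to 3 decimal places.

At P = 78.3, I = 23181.2: Q = 372.602.
Holding P constant, ∂Q/∂I = 66.6/I = 0.00287302.
η_I = (∂Q/∂I)·(I/Q) = 0.00287302 × (23181.2/372.602) = 0.179.

0.179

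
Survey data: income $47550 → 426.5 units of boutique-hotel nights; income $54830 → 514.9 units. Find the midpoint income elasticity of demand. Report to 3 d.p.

1.321

ΔQ = 514.9 − 426.5 = 88.4; midpoint Q̄ = (426.5 + 514.9)/2 = 470.7.
ΔI = 54830 − 47550 = 7280; midpoint Ī = (47550 + 54830)/2 = 51190.
η = (ΔQ/Q̄) ÷ (ΔI/Ī) = (88.4/470.7) ÷ (7280/51190) = 1.321.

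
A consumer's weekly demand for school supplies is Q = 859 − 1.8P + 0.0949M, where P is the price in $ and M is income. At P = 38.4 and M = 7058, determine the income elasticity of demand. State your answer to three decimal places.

0.459

At P = 38.4, M = 7058: Q = 1459.684.
Holding P constant, ∂Q/∂M = 0.0949.
η_M = (∂Q/∂M)·(M/Q) = 0.0949 × (7058/1459.684) = 0.459.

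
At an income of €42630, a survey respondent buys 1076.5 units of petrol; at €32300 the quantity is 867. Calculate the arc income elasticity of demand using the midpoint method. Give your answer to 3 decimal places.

0.782

ΔQ = 867 − 1076.5 = -209.5; midpoint Q̄ = (1076.5 + 867)/2 = 971.75.
ΔI = 32300 − 42630 = -10330; midpoint Ī = (42630 + 32300)/2 = 37465.
η = (ΔQ/Q̄) ÷ (ΔI/Ī) = (-209.5/971.75) ÷ (-10330/37465) = 0.782.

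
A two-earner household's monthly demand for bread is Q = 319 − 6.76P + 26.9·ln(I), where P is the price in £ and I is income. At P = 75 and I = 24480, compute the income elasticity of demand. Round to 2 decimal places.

At P = 75, I = 24480: Q = 83.841.
Holding P constant, ∂Q/∂I = 26.9/I = 0.00109886.
η_I = (∂Q/∂I)·(I/Q) = 0.00109886 × (24480/83.841) = 0.32.

0.32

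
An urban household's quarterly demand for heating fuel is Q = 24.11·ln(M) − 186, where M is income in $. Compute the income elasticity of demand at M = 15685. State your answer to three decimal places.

At M = 15685: Q = 46.914.
dQ/dM = 24.11/M = 0.00153714 at this income.
η = (dQ/dM)·(M/Q) = 0.00153714 × (15685/46.914) = 0.514.

0.514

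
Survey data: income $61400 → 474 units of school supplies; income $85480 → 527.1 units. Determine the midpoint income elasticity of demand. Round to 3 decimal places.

ΔQ = 527.1 − 474 = 53.1; midpoint Q̄ = (474 + 527.1)/2 = 500.55.
ΔI = 85480 − 61400 = 24080; midpoint Ī = (61400 + 85480)/2 = 73440.
η = (ΔQ/Q̄) ÷ (ΔI/Ī) = (53.1/500.55) ÷ (24080/73440) = 0.324.

0.324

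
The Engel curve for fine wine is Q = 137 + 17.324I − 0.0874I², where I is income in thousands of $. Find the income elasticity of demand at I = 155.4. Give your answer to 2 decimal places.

At I = 155.4: Q = 718.5130.
dQ/dI = 17.324 − 0.1748I = -9.83992.
η = (dQ/dI)·(I/Q) = -9.83992 × (155.4/718.5130) = -2.13.

-2.13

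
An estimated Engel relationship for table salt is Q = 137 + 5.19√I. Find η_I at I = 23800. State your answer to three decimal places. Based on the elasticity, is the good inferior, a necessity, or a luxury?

At I = 23800: Q = 937.674.
dQ/dI = 5.19/(2√I) = 0.0168209 at this income.
η = (dQ/dI)·(I/Q) = 0.0168209 × (23800/937.674) = 0.427.
Since 0 < η < 1, the good is a necessity.

0.427 (necessity)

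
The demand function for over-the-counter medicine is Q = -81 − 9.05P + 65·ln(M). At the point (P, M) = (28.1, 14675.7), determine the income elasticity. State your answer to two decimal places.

At P = 28.1, M = 14675.7: Q = 288.302.
Holding P constant, ∂Q/∂M = 65/M = 0.00442909.
η_M = (∂Q/∂M)·(M/Q) = 0.00442909 × (14675.7/288.302) = 0.23.

0.23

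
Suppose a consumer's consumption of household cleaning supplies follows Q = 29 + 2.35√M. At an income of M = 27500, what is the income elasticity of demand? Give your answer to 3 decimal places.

At M = 27500: Q = 418.703.
dQ/dM = 2.35/(2√M) = 0.00708552 at this income.
η = (dQ/dM)·(M/Q) = 0.00708552 × (27500/418.703) = 0.465.

0.465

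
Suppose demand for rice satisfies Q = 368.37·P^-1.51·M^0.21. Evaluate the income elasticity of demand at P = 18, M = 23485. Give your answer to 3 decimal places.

For a multiplicative demand Q = A·P^α·M^β, the income elasticity is β everywhere.
Here β = 0.21, so η = 0.210.

0.210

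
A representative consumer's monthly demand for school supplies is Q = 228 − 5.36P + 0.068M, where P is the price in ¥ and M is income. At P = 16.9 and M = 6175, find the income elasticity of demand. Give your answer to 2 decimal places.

0.75

At P = 16.9, M = 6175: Q = 557.316.
Holding P constant, ∂Q/∂M = 0.068.
η_M = (∂Q/∂M)·(M/Q) = 0.068 × (6175/557.316) = 0.75.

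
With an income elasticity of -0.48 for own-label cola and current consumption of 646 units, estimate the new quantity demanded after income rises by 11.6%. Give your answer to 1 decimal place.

610.0

%ΔQ ≈ η × %ΔI = -0.48 × 11.6% = -5.568%.
New Q ≈ 646 × (1 − 0.05568) = 610.0.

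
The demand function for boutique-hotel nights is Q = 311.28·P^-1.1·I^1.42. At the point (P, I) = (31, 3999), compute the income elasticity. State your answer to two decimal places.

1.42

For a multiplicative demand Q = A·P^α·I^β, the income elasticity is β everywhere.
Here β = 1.42, so η = 1.42.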